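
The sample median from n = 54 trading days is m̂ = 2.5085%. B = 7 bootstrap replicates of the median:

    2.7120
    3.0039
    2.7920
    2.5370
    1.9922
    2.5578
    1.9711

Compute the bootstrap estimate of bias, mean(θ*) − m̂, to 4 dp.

bias = +0.0009

mean(θ*) = (2.7120 + 3.0039 + 2.7920 + 2.5370 + 1.9922 + 2.5578 + 1.9711) / 7 = 2.50943
bias = 2.50943 − 2.5085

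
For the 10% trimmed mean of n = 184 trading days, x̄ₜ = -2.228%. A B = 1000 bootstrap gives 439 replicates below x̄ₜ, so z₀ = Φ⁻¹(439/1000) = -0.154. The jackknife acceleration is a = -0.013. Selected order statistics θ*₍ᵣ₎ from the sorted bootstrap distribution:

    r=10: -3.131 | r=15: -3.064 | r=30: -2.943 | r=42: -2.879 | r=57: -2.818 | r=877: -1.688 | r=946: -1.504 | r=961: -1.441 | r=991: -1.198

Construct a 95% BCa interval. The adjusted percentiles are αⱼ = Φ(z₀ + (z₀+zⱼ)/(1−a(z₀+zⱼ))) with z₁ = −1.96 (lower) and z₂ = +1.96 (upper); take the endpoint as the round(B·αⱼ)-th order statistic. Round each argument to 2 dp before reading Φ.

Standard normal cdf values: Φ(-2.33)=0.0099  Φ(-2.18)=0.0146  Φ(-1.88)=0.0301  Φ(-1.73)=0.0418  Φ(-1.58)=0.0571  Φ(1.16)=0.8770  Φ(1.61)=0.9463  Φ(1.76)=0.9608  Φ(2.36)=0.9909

Lower: z₀ + z₁ = -0.154 + (-1.960) = -2.114; 1 − a(z₀+z₁) = 1 − (-0.013)(-2.114) = 0.9725; argument = -0.154 + (-2.114)/0.9725 = -2.3277 → -2.33.
α₁ = Φ(-2.33) = 0.0099; rank = round(1000 × 0.0099) = 10; θ*₍10₎ = -3.131.
Upper: z₀ + z₂ = 1.806; 1 − a(z₀+z₂) = 1.0235; argument = 1.6106 → 1.61; α₂ = 0.9463; rank = 946; θ*₍946₎ = -1.504.

(-3.131, -1.504)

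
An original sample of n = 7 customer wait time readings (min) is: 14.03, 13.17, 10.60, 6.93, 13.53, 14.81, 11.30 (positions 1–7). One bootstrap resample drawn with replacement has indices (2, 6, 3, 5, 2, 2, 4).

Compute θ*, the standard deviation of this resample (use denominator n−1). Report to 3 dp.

θ* = 2.637

Resample values: 13.17, 14.81, 10.60, 13.53, 13.17, 13.17, 6.93.
Mean = 12.1971; sum of squared deviations = 41.7365
s² = 41.7365 / 6 = 6.9561
s = √6.9561 = 2.637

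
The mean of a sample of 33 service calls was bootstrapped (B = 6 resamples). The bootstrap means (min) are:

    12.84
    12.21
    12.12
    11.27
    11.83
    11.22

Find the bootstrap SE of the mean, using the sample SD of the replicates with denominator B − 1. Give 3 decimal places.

Bootstrap SE is the standard deviation of the 6 replicate means.
Mean of replicates: (12.84 + 12.21 + 12.12 + 11.27 + 11.83 + 11.22) / 6 = 71.4900 / 6 = 11.9150
Sum of squared deviations: (+0.9250)² + (+0.2950)² + (+0.2050)² + (−0.6450)² + (−0.0850)² + (−0.6950)² = 1.8909
Variance = 1.8909 / 5 = 0.3782
SE* = √0.3782

SE* = 0.615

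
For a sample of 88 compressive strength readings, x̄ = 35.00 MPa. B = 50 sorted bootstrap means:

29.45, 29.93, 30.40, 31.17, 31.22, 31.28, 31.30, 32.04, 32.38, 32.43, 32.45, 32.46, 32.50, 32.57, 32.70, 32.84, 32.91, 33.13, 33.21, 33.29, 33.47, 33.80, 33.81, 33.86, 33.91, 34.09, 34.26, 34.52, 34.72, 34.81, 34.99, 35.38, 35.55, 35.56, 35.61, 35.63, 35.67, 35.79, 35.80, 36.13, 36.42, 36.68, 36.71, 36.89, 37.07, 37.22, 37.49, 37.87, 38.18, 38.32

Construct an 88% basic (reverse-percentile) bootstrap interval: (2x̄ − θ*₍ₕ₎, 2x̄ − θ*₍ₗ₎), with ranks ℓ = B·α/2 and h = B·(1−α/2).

Percentile endpoints at ranks 3 and 47: θ*₍3₎ = 30.40, θ*₍47₎ = 37.49.
Basic interval reflects these around x̄:
  lower = 2 × 35.00 − 37.49 = 32.51
  upper = 2 × 35.00 − 30.40 = 39.60

(32.51, 39.60)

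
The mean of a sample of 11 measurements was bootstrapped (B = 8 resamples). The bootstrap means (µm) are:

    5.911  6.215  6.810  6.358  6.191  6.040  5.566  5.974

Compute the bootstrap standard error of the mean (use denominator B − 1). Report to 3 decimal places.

SE* = 0.363

Bootstrap SE is the standard deviation of the 8 replicate means.
Mean of replicates: (5.911 + 6.215 + 6.810 + 6.358 + 6.191 + 6.040 + 5.566 + 5.974) / 8 = 49.0650 / 8 = 6.1331
Sum of squared deviations: (−0.2221)² + (+0.0819)² + (+0.6769)² + (+0.2249)² + (+0.0579)² + (−0.0931)² + (−0.5671)² + (−0.1591)² = 0.9237
Variance = 0.9237 / 7 = 0.1320
SE* = √0.1320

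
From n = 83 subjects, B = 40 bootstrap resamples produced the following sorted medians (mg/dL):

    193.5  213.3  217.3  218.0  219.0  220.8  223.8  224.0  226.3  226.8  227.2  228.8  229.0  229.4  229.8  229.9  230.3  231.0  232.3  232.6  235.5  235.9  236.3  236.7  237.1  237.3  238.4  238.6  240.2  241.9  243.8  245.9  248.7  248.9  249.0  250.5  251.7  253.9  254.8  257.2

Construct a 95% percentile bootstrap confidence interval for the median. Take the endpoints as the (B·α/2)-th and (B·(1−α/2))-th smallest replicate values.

(193.5, 254.8)

α = 0.05; lower rank = 40 × 0.025 = 1; upper rank = 40 × 0.975 = 39.
The 1st smallest replicate is 193.5; the 39th is 254.8.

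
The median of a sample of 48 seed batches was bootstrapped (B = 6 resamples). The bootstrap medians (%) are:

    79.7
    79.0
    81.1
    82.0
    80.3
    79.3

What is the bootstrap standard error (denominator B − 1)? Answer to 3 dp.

Bootstrap SE is the standard deviation of the 6 replicate medians.
Mean of replicates: (79.7 + 79.0 + 81.1 + 82.0 + 80.3 + 79.3) / 6 = 481.4000 / 6 = 80.2333
Sum of squared deviations: (−0.5333)² + (−1.2333)² + (+0.8667)² + (+1.7667)² + (+0.0667)² + (−0.9333)² = 6.5533
Variance = 6.5533 / 5 = 1.3107
SE* = √1.3107

SE* = 1.145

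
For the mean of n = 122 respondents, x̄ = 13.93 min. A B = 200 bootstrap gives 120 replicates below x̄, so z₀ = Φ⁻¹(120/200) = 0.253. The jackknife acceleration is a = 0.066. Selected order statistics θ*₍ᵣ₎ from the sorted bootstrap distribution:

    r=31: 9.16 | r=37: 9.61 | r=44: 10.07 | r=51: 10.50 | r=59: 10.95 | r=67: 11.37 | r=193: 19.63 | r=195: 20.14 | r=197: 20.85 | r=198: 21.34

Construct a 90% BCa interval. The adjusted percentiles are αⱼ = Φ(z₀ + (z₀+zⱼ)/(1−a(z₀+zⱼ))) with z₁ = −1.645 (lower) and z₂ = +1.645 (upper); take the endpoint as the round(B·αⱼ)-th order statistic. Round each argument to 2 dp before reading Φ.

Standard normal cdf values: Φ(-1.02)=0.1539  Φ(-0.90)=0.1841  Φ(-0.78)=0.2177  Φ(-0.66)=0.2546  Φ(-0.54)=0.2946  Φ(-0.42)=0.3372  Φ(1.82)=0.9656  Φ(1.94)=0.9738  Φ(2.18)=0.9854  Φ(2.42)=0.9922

Lower: z₀ + z₁ = 0.253 + (-1.645) = -1.392; 1 − a(z₀+z₁) = 1 − (0.066)(-1.392) = 1.0919; argument = 0.253 + (-1.392)/1.0919 = -1.0219 → -1.02.
α₁ = Φ(-1.02) = 0.1539; rank = round(200 × 0.1539) = 31; θ*₍31₎ = 9.16.
Upper: z₀ + z₂ = 1.898; 1 − a(z₀+z₂) = 0.8747; argument = 2.4228 → 2.42; α₂ = 0.9922; rank = 198; θ*₍198₎ = 21.34.

(9.16, 21.34)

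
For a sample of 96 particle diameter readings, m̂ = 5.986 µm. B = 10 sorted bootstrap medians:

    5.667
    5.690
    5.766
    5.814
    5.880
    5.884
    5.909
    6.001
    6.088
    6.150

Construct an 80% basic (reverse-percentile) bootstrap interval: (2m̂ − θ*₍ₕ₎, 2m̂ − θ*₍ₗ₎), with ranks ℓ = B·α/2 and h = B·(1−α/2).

Percentile endpoints at ranks 1 and 9: θ*₍1₎ = 5.667, θ*₍9₎ = 6.088.
Basic interval reflects these around m̂:
  lower = 2 × 5.986 − 6.088 = 5.884
  upper = 2 × 5.986 − 5.667 = 6.305

(5.884, 6.305)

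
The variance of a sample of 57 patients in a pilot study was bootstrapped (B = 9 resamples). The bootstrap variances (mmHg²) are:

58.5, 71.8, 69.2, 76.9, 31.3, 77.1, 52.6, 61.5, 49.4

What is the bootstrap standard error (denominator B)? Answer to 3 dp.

Bootstrap SE is the standard deviation of the 9 replicate variances.
Mean of replicates: (58.5 + 71.8 + 69.2 + 76.9 + 31.3 + 77.1 + 52.6 + 61.5 + 49.4) / 9 = 548.3000 / 9 = 60.9222
Sum of squared deviations: (−2.4222)² + (+10.8778)² + (+8.2778)² + (+15.9778)² + (−29.6222)² + (+16.1778)² + (−8.3222)² + (+0.5778)² + (−11.5222)² = 1789.5556
Variance = 1789.5556 / 9 = 198.8395
SE* = √198.8395

SE* = 14.101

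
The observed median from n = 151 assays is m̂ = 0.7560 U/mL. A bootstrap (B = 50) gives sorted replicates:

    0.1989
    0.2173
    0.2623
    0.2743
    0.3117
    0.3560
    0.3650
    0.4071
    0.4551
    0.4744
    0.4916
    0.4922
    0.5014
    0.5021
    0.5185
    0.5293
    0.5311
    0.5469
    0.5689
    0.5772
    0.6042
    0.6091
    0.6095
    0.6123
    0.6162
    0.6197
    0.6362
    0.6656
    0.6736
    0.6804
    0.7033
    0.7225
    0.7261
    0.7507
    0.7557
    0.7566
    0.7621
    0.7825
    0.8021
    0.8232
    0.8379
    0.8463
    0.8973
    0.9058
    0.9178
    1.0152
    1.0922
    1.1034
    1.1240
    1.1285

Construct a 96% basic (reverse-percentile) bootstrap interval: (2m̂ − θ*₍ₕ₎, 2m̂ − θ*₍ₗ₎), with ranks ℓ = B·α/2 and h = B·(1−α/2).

Percentile endpoints at ranks 1 and 49: θ*₍1₎ = 0.1989, θ*₍49₎ = 1.1240.
Basic interval reflects these around m̂:
  lower = 2 × 0.7560 − 1.1240 = 0.3880
  upper = 2 × 0.7560 − 0.1989 = 1.3131

(0.3880, 1.3131)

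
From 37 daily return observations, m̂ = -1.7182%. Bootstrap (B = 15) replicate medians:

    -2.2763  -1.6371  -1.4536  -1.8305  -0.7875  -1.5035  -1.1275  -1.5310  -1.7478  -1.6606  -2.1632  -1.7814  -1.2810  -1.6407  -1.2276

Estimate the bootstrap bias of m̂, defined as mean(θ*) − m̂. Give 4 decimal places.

bias = +0.1416

mean(θ*) = ((-2.2763) + (-1.6371) + (-1.4536) + (-1.8305) + (-0.7875) + (-1.5035) + (-1.1275) + (-1.5310) + (-1.7478) + (-1.6606) + (-2.1632) + (-1.7814) + (-1.2810) + (-1.6407) + (-1.2276)) / 15 = -1.57662
bias = -1.57662 − -1.7182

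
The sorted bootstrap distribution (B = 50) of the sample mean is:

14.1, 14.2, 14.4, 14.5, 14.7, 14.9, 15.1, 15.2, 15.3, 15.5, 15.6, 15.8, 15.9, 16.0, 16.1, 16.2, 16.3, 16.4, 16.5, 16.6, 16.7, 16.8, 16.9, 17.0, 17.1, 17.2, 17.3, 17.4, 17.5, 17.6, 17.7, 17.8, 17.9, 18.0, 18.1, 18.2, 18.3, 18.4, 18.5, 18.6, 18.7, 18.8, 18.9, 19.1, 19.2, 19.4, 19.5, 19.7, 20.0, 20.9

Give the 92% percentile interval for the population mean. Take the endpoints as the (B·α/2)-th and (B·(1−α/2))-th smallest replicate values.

α = 0.08; lower rank = 50 × 0.040 = 2; upper rank = 50 × 0.960 = 48.
The 2nd smallest replicate is 14.2; the 48th is 19.7.

(14.2, 19.7)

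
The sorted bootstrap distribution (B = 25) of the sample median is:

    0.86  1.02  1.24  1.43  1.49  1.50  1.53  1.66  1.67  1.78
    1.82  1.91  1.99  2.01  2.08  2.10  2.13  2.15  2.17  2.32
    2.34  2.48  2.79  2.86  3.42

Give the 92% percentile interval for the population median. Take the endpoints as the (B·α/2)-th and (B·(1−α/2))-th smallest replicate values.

α = 0.08; lower rank = 25 × 0.040 = 1; upper rank = 25 × 0.960 = 24.
The 1st smallest replicate is 0.86; the 24th is 2.86.

(0.86, 2.86)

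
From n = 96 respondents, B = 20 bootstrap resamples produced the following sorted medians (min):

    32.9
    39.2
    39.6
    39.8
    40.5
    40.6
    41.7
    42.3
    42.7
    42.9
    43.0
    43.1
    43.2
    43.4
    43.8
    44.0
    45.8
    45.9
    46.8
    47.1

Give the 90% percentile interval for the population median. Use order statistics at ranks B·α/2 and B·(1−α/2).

(32.9, 46.8)

α = 0.10; lower rank = 20 × 0.050 = 1; upper rank = 20 × 0.950 = 19.
The 1st smallest replicate is 32.9; the 19th is 46.8.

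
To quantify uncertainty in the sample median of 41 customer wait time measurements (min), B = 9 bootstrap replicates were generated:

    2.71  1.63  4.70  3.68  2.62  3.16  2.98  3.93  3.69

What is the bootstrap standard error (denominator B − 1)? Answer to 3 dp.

Bootstrap SE is the standard deviation of the 9 replicate medians.
Mean of replicates: (2.71 + 1.63 + 4.70 + 3.68 + 2.62 + 3.16 + 2.98 + 3.93 + 3.69) / 9 = 29.1000 / 9 = 3.2333
Sum of squared deviations: (−0.5233)² + (−1.6033)² + (+1.4667)² + (+0.4467)² + (−0.6133)² + (−0.0733)² + (−0.2533)² + (+0.6967)² + (+0.4567)² = 6.3348
Variance = 6.3348 / 8 = 0.7919
SE* = √0.7919

SE* = 0.890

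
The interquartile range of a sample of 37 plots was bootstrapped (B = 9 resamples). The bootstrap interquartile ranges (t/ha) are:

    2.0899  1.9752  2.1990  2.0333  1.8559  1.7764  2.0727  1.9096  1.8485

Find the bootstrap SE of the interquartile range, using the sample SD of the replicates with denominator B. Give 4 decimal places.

Bootstrap SE is the standard deviation of the 9 replicate interquartile ranges.
Mean of replicates: (2.0899 + 1.9752 + 2.1990 + 2.0333 + 1.8559 + 1.7764 + 2.0727 + 1.9096 + 1.8485) / 9 = 17.76050 / 9 = 1.97339
Sum of squared deviations: (+0.11651)² + (+0.00181)² + (+0.22561)² + (+0.05991)² + (−0.11749)² + (−0.19699)² + (+0.09931)² + (−0.06379)² + (−0.12489)² = 0.15021
Variance = 0.15021 / 9 = 0.01669
SE* = √0.01669

SE* = 0.1292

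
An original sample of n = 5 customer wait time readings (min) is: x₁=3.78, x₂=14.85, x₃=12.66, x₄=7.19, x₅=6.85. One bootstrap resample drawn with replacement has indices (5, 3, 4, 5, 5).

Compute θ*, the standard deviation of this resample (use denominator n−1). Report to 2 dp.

θ* = 2.56

Resample values: 6.85, 12.66, 7.19, 6.85, 6.85.
Mean = 8.0800; sum of squared deviations = 26.3072
s² = 26.3072 / 4 = 6.5768
s = √6.5768 = 2.56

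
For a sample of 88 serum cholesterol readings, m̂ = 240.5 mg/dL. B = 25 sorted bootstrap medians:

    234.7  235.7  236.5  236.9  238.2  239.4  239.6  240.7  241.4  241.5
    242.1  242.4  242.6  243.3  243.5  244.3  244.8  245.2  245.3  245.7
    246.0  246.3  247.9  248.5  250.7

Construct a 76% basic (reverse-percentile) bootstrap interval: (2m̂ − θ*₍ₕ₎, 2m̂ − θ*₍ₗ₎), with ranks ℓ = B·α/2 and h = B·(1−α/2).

Percentile endpoints at ranks 3 and 22: θ*₍3₎ = 236.5, θ*₍22₎ = 246.3.
Basic interval reflects these around m̂:
  lower = 2 × 240.5 − 246.3 = 234.7
  upper = 2 × 240.5 − 236.5 = 244.5

(234.7, 244.5)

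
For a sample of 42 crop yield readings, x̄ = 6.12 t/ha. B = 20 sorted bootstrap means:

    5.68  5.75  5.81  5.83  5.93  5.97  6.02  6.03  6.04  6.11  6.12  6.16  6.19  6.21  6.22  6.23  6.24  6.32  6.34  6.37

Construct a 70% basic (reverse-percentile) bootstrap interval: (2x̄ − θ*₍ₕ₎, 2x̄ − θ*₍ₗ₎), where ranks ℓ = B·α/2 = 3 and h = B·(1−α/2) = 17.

(6.00, 6.43)

Percentile endpoints at ranks 3 and 17: θ*₍3₎ = 5.81, θ*₍17₎ = 6.24.
Basic interval reflects these around x̄:
  lower = 2 × 6.12 − 6.24 = 6.00
  upper = 2 × 6.12 − 5.81 = 6.43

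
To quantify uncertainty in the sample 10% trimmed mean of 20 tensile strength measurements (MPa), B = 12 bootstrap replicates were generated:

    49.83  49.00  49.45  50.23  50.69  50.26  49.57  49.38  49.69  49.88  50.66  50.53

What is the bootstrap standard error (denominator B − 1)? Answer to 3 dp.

Bootstrap SE is the standard deviation of the 12 replicate 10% trimmed means.
Mean of replicates: (49.83 + 49.00 + 49.45 + 50.23 + 50.69 + 50.26 + 49.57 + 49.38 + 49.69 + 49.88 + 50.66 + 50.53) / 12 = 599.1700 / 12 = 49.9308
Sum of squared deviations: (−0.1008)² + (−0.9308)² + (−0.4808)² + (+0.2992)² + (+0.7592)² + (+0.3292)² + (−0.3608)² + (−0.5508)² + (−0.2408)² + (−0.0508)² + (+0.7292)² + (+0.5992)² = 3.2669
Variance = 3.2669 / 11 = 0.2970
SE* = √0.2970

SE* = 0.545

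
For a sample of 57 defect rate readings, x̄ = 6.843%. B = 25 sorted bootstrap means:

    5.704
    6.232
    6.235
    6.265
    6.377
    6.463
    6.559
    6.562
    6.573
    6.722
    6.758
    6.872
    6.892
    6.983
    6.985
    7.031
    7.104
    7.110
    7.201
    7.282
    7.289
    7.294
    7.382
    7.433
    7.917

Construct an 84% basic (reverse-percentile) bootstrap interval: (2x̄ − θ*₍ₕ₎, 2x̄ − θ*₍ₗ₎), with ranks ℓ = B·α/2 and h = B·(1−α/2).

Percentile endpoints at ranks 2 and 23: θ*₍2₎ = 6.232, θ*₍23₎ = 7.382.
Basic interval reflects these around x̄:
  lower = 2 × 6.843 − 7.382 = 6.304
  upper = 2 × 6.843 − 6.232 = 7.454

(6.304, 7.454)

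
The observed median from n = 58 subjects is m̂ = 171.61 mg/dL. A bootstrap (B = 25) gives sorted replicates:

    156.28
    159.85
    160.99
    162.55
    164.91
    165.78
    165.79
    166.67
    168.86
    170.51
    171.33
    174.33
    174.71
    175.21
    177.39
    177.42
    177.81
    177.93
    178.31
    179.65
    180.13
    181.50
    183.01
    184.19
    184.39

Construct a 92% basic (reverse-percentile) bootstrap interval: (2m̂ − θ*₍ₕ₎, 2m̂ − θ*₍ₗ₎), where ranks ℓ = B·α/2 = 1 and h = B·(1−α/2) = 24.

Percentile endpoints at ranks 1 and 24: θ*₍1₎ = 156.28, θ*₍24₎ = 184.19.
Basic interval reflects these around m̂:
  lower = 2 × 171.61 − 184.19 = 159.03
  upper = 2 × 171.61 − 156.28 = 186.94

(159.03, 186.94)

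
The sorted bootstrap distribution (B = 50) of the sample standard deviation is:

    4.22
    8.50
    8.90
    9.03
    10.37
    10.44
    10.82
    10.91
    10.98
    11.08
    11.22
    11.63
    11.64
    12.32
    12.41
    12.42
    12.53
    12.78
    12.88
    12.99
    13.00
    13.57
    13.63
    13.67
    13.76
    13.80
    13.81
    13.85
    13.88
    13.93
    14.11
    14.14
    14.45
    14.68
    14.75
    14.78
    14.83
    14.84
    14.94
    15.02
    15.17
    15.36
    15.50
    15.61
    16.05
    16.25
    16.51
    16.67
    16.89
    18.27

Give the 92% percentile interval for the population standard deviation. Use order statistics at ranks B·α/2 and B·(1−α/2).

α = 0.08; lower rank = 50 × 0.040 = 2; upper rank = 50 × 0.960 = 48.
The 2nd smallest replicate is 8.50; the 48th is 16.67.

(8.50, 16.67)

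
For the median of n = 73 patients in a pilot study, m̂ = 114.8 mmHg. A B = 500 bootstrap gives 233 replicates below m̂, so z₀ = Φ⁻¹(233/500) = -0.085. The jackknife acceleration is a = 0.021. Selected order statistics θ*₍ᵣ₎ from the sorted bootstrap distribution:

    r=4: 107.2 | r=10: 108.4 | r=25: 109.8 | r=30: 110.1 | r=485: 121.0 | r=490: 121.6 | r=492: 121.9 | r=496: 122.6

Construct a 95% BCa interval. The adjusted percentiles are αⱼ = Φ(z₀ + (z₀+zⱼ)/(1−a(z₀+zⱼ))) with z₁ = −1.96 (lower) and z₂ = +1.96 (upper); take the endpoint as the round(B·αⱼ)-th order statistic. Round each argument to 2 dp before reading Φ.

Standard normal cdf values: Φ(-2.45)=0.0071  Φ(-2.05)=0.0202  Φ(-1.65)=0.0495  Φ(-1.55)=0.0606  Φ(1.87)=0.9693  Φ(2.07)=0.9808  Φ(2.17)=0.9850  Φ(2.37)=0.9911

(108.4, 121.0)

Lower: z₀ + z₁ = -0.085 + (-1.960) = -2.045; 1 − a(z₀+z₁) = 1 − (0.021)(-2.045) = 1.0429; argument = -0.085 + (-2.045)/1.0429 = -2.0458 → -2.05.
α₁ = Φ(-2.05) = 0.0202; rank = round(500 × 0.0202) = 10; θ*₍10₎ = 108.4.
Upper: z₀ + z₂ = 1.875; 1 − a(z₀+z₂) = 0.9606; argument = 1.8669 → 1.87; α₂ = 0.9693; rank = 485; θ*₍485₎ = 121.0.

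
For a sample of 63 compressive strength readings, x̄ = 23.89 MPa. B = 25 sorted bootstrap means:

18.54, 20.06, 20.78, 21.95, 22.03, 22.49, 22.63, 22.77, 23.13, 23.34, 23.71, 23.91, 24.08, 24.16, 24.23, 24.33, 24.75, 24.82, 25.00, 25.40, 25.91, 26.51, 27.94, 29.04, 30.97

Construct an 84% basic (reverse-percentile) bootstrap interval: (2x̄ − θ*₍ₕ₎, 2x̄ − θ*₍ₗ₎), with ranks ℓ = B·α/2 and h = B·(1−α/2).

Percentile endpoints at ranks 2 and 23: θ*₍2₎ = 20.06, θ*₍23₎ = 27.94.
Basic interval reflects these around x̄:
  lower = 2 × 23.89 − 27.94 = 19.84
  upper = 2 × 23.89 − 20.06 = 27.72

(19.84, 27.72)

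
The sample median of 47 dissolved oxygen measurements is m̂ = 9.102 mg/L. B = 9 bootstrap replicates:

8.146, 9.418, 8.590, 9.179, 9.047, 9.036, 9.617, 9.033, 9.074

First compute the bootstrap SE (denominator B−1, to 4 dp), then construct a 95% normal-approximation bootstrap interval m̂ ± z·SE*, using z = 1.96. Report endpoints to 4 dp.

(8.2553, 9.9487)

Mean of replicates = 9.0156; sum of squared deviations = 1.4928; SE* = √(1.4928/8) = 0.4320
Margin = 1.96 × 0.4320 = 0.84672
Interval: 9.102 ± 0.84672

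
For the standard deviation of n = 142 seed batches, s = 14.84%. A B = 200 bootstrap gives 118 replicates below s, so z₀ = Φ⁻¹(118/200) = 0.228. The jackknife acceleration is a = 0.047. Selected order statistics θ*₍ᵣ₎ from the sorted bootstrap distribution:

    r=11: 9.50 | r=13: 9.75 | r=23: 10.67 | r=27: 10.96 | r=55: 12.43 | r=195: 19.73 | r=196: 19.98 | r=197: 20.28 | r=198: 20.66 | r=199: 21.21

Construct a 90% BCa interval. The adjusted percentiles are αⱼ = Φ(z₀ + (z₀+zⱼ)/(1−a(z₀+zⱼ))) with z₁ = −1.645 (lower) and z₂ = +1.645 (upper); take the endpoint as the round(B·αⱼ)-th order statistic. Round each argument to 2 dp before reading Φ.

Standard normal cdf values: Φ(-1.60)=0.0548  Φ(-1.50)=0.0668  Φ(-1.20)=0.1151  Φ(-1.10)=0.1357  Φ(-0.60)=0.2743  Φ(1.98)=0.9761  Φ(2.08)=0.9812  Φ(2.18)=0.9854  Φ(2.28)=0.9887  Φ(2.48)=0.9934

Lower: z₀ + z₁ = 0.228 + (-1.645) = -1.417; 1 − a(z₀+z₁) = 1 − (0.047)(-1.417) = 1.0666; argument = 0.228 + (-1.417)/1.0666 = -1.1005 → -1.10.
α₁ = Φ(-1.10) = 0.1357; rank = round(200 × 0.1357) = 27; θ*₍27₎ = 10.96.
Upper: z₀ + z₂ = 1.873; 1 − a(z₀+z₂) = 0.9120; argument = 2.2818 → 2.28; α₂ = 0.9887; rank = 198; θ*₍198₎ = 20.66.

(10.96, 20.66)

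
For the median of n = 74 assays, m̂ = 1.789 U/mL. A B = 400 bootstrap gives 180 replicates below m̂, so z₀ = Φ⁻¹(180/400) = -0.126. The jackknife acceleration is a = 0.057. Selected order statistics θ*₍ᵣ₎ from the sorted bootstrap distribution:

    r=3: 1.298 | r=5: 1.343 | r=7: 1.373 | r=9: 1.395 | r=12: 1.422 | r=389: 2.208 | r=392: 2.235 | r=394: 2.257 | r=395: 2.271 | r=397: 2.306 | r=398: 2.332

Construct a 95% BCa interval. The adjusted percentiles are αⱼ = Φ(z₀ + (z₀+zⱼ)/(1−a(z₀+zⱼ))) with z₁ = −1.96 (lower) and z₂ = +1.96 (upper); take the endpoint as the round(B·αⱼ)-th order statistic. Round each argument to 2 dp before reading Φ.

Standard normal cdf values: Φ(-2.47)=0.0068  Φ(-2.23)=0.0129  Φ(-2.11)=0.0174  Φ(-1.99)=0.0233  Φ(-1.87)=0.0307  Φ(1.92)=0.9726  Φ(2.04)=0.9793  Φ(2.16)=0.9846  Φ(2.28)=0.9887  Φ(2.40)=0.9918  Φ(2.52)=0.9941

Lower: z₀ + z₁ = -0.126 + (-1.960) = -2.086; 1 − a(z₀+z₁) = 1 − (0.057)(-2.086) = 1.1189; argument = -0.126 + (-2.086)/1.1189 = -1.9903 → -1.99.
α₁ = Φ(-1.99) = 0.0233; rank = round(400 × 0.0233) = 9; θ*₍9₎ = 1.395.
Upper: z₀ + z₂ = 1.834; 1 − a(z₀+z₂) = 0.8955; argument = 1.9221 → 1.92; α₂ = 0.9726; rank = 389; θ*₍389₎ = 2.208.

(1.395, 2.208)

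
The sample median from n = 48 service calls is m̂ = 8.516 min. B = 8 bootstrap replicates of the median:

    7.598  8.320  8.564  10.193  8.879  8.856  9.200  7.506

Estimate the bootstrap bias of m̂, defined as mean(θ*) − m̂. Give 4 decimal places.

mean(θ*) = (7.598 + 8.320 + 8.564 + 10.193 + 8.879 + 8.856 + 9.200 + 7.506) / 8 = 8.63950
bias = 8.63950 − 8.516

bias = +0.1235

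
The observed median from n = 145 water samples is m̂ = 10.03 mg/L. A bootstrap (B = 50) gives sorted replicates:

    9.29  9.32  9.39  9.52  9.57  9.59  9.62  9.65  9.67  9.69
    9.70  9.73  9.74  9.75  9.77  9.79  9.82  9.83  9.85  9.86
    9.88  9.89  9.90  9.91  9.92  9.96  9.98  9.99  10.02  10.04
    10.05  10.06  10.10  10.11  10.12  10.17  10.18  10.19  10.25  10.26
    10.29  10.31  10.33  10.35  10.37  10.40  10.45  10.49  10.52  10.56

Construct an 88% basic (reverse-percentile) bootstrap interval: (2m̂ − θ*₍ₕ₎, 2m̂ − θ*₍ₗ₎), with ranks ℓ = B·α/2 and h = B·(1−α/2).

(9.61, 10.67)

Percentile endpoints at ranks 3 and 47: θ*₍3₎ = 9.39, θ*₍47₎ = 10.45.
Basic interval reflects these around m̂:
  lower = 2 × 10.03 − 10.45 = 9.61
  upper = 2 × 10.03 − 9.39 = 10.67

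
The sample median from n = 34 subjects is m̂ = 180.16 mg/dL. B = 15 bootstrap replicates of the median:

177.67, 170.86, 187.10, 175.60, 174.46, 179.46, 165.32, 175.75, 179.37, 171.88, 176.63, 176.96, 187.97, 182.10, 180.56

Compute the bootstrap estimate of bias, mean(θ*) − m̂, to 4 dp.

bias = −2.7140

mean(θ*) = (177.67 + 170.86 + 187.10 + 175.60 + 174.46 + 179.46 + 165.32 + 175.75 + 179.37 + 171.88 + 176.63 + 176.96 + 187.97 + 182.10 + 180.56) / 15 = 177.44600
bias = 177.44600 − 180.16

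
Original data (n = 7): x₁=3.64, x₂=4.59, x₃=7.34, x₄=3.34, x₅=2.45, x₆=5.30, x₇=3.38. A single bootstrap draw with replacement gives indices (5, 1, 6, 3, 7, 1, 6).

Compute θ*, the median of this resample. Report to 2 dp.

Resample values: 2.45, 3.64, 5.30, 7.34, 3.38, 3.64, 5.30.
Sorted: 2.45, 3.38, 3.64, 3.64, 5.30, 5.30, 7.34
Median = middle value = 3.64

θ* = 3.64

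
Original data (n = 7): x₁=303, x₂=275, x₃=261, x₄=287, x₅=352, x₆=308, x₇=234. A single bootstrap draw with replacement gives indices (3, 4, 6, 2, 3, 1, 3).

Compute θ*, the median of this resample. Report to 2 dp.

Resample values: 261, 287, 308, 275, 261, 303, 261.
Sorted: 261, 261, 261, 275, 287, 303, 308
Median = middle value = 275.00

θ* = 275.00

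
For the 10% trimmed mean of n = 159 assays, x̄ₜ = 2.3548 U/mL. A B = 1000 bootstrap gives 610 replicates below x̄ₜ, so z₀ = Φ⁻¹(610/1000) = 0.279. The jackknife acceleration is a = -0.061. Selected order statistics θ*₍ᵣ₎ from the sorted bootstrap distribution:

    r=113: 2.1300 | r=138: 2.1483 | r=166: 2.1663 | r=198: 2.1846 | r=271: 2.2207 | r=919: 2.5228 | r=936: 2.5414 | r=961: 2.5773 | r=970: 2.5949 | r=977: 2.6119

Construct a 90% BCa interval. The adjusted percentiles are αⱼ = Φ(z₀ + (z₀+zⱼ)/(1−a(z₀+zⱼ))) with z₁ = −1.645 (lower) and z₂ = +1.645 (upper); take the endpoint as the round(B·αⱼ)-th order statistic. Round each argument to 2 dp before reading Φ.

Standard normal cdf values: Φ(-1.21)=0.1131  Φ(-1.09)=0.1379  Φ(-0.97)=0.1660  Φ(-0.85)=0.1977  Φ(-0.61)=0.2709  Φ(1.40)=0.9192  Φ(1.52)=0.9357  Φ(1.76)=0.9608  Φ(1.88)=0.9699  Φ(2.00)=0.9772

Lower: z₀ + z₁ = 0.279 + (-1.645) = -1.366; 1 − a(z₀+z₁) = 1 − (-0.061)(-1.366) = 0.9167; argument = 0.279 + (-1.366)/0.9167 = -1.2112 → -1.21.
α₁ = Φ(-1.21) = 0.1131; rank = round(1000 × 0.1131) = 113; θ*₍113₎ = 2.1300.
Upper: z₀ + z₂ = 1.924; 1 − a(z₀+z₂) = 1.1174; argument = 2.0009 → 2.00; α₂ = 0.9772; rank = 977; θ*₍977₎ = 2.6119.

(2.1300, 2.6119)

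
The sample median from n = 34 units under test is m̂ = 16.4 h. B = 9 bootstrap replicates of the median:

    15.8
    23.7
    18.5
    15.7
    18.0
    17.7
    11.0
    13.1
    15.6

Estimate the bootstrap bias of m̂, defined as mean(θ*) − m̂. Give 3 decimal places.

bias = +0.167

mean(θ*) = (15.8 + 23.7 + 18.5 + 15.7 + 18.0 + 17.7 + 11.0 + 13.1 + 15.6) / 9 = 16.5667
bias = 16.5667 − 16.4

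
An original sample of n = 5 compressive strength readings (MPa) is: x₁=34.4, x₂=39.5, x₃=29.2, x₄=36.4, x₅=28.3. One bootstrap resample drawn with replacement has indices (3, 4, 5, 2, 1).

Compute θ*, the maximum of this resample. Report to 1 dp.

θ* = 39.5

Resample values: 29.2, 36.4, 28.3, 39.5, 34.4.
Maximum = 39.5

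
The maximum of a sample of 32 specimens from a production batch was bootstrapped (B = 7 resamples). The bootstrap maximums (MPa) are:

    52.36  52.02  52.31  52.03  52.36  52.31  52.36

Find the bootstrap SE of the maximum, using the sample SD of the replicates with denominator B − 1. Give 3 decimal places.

Bootstrap SE is the standard deviation of the 7 replicate maximums.
Mean of replicates: (52.36 + 52.02 + 52.31 + 52.03 + 52.36 + 52.31 + 52.36) / 7 = 365.7500 / 7 = 52.2500
Sum of squared deviations: (+0.1100)² + (−0.2300)² + (+0.0600)² + (−0.2200)² + (+0.1100)² + (+0.0600)² + (+0.1100)² = 0.1448
Variance = 0.1448 / 6 = 0.0241
SE* = √0.0241

SE* = 0.155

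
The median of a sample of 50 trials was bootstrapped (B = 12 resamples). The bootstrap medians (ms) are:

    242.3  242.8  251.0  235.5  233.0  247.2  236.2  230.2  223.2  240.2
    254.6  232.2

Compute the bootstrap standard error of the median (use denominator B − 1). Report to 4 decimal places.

SE* = 9.0993

Bootstrap SE is the standard deviation of the 12 replicate medians.
Mean of replicates: (242.3 + 242.8 + 251.0 + 235.5 + 233.0 + 247.2 + 236.2 + 230.2 + 223.2 + 240.2 + 254.6 + 232.2) / 12 = 2868.40000 / 12 = 239.03333
Sum of squared deviations: (+3.26667)² + (+3.76667)² + (+11.96667)² + (−3.53333)² + (−6.03333)² + (+8.16667)² + (−2.83333)² + (−8.83333)² + (−15.83333)² + (+1.16667)² + (+15.56667)² + (−6.83333)² = 910.76667
Variance = 910.76667 / 11 = 82.79697
SE* = √82.79697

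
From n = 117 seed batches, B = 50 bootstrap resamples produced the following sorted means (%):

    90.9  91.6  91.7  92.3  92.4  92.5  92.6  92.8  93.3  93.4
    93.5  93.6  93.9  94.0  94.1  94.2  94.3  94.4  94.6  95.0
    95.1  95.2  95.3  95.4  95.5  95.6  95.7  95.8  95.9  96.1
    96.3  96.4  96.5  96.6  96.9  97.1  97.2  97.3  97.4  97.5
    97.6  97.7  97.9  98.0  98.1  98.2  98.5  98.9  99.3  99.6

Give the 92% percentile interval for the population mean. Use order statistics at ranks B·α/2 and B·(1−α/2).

(91.6, 98.9)

α = 0.08; lower rank = 50 × 0.040 = 2; upper rank = 50 × 0.960 = 48.
The 2nd smallest replicate is 91.6; the 48th is 98.9.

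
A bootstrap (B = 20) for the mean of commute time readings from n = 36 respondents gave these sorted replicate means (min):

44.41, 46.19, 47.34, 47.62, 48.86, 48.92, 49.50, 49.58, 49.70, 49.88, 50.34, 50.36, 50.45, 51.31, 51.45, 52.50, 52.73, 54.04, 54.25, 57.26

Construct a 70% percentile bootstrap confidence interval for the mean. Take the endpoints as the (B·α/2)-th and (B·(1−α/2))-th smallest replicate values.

α = 0.30; lower rank = 20 × 0.150 = 3; upper rank = 20 × 0.850 = 17.
The 3rd smallest replicate is 47.34; the 17th is 52.73.

(47.34, 52.73)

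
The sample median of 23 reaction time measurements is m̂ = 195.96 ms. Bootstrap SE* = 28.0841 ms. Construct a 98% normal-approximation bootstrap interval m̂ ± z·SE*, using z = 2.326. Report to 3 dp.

(130.636, 261.284)

Margin = 2.326 × 28.0841 = 65.3236
Interval: 195.96 ± 65.3236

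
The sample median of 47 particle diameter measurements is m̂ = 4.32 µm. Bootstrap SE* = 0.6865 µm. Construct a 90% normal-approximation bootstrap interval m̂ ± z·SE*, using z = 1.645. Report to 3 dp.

Margin = 1.645 × 0.6865 = 1.1293
Interval: 4.32 ± 1.1293

(3.191, 5.449)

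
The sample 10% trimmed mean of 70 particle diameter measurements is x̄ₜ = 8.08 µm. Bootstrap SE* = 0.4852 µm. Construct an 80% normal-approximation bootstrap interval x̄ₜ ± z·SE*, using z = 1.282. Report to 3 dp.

(7.458, 8.702)

Margin = 1.282 × 0.4852 = 0.6220
Interval: 8.08 ± 0.6220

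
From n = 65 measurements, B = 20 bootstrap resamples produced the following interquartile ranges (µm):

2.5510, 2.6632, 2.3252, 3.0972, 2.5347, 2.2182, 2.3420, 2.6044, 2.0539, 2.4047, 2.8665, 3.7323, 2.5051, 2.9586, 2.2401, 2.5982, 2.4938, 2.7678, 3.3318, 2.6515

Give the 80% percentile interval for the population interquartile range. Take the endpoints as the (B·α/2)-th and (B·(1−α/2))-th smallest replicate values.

(2.2182, 3.0972)

Sorted replicates: 2.0539, 2.2182, 2.2401, 2.3252, 2.3420, 2.4047, 2.4938, 2.5051, 2.5347, 2.5510, 2.5982, 2.6044, 2.6515, 2.6632, 2.7678, 2.8665, 2.9586, 3.0972, 3.3318, 3.7323
α = 0.20; lower rank = 20 × 0.100 = 2; upper rank = 20 × 0.900 = 18.
The 2nd smallest replicate is 2.2182; the 18th is 3.0972.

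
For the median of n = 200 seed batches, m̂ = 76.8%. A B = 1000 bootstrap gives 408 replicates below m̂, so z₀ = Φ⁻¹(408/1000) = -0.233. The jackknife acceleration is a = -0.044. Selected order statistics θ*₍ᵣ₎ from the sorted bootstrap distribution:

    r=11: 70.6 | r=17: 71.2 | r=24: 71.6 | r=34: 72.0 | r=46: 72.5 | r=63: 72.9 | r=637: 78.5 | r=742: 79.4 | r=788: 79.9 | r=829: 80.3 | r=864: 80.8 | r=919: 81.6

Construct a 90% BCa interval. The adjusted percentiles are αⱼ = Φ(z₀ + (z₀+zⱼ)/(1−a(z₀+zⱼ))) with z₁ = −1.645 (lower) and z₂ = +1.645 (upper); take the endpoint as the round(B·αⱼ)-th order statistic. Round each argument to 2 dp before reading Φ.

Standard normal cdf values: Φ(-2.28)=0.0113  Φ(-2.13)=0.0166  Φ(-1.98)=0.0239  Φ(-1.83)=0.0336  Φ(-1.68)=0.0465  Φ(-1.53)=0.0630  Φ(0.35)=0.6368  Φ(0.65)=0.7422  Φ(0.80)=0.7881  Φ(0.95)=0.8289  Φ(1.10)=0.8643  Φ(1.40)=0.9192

(70.6, 80.8)

Lower: z₀ + z₁ = -0.233 + (-1.645) = -1.878; 1 − a(z₀+z₁) = 1 − (-0.044)(-1.878) = 0.9174; argument = -0.233 + (-1.878)/0.9174 = -2.2802 → -2.28.
α₁ = Φ(-2.28) = 0.0113; rank = round(1000 × 0.0113) = 11; θ*₍11₎ = 70.6.
Upper: z₀ + z₂ = 1.412; 1 − a(z₀+z₂) = 1.0621; argument = 1.0964 → 1.10; α₂ = 0.8643; rank = 864; θ*₍864₎ = 80.8.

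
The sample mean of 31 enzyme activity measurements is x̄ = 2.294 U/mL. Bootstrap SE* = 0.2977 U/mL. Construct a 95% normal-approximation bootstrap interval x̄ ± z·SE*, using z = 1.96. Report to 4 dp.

Margin = 1.96 × 0.2977 = 0.58349
Interval: 2.294 ± 0.58349

(1.7105, 2.8775)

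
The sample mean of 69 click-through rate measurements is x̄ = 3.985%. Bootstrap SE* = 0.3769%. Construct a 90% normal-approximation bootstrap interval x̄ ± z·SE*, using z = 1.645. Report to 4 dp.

Margin = 1.645 × 0.3769 = 0.62000
Interval: 3.985 ± 0.62000

(3.3650, 4.6050)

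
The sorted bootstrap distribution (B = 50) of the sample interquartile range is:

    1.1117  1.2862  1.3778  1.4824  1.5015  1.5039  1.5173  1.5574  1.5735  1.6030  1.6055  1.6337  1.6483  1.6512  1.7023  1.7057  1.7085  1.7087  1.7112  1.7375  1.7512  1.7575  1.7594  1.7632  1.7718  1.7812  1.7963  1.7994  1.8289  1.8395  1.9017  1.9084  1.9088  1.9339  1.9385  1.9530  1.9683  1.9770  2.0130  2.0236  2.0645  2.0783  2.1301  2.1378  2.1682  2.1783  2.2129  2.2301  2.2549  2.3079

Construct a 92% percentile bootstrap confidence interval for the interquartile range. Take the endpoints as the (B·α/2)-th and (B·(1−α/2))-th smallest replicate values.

(1.2862, 2.2301)

α = 0.08; lower rank = 50 × 0.040 = 2; upper rank = 50 × 0.960 = 48.
The 2nd smallest replicate is 1.2862; the 48th is 2.2301.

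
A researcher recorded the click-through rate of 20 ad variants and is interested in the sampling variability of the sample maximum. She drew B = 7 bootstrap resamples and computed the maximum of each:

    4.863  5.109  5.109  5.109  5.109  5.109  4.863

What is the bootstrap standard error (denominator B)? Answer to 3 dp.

SE* = 0.111

Bootstrap SE is the standard deviation of the 7 replicate maximums.
Mean of replicates: (4.863 + 5.109 + 5.109 + 5.109 + 5.109 + 5.109 + 4.863) / 7 = 35.2710 / 7 = 5.0387
Sum of squared deviations: (−0.1757)² + (+0.0703)² + (+0.0703)² + (+0.0703)² + (+0.0703)² + (+0.0703)² + (−0.1757)² = 0.0865
Variance = 0.0865 / 7 = 0.0124
SE* = √0.0124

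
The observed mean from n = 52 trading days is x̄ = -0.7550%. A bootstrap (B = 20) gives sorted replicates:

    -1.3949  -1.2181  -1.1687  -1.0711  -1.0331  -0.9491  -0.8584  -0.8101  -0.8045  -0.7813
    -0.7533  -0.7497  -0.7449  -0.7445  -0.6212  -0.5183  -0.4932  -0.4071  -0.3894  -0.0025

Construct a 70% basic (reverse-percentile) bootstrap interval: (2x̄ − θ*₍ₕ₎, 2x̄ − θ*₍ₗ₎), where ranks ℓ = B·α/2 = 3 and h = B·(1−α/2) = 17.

(-1.0168, -0.3413)

Percentile endpoints at ranks 3 and 17: θ*₍3₎ = -1.1687, θ*₍17₎ = -0.4932.
Basic interval reflects these around x̄:
  lower = 2 × -0.7550 − -0.4932 = -1.0168
  upper = 2 × -0.7550 − -1.1687 = -0.3413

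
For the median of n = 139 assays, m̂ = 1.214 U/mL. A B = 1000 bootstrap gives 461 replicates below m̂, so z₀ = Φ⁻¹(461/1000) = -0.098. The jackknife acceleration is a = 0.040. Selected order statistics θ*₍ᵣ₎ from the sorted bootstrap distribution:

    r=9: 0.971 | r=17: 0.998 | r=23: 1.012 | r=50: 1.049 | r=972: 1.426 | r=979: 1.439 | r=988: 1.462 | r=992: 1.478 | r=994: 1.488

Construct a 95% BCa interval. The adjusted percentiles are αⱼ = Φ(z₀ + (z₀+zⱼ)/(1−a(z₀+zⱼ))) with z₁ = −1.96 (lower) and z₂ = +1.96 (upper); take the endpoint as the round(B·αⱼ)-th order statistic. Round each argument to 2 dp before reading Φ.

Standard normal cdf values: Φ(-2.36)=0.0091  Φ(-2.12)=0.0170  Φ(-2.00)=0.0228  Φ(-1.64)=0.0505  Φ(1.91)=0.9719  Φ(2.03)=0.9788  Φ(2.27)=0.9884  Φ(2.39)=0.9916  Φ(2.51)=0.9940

Lower: z₀ + z₁ = -0.098 + (-1.960) = -2.058; 1 − a(z₀+z₁) = 1 − (0.040)(-2.058) = 1.0823; argument = -0.098 + (-2.058)/1.0823 = -1.9995 → -2.00.
α₁ = Φ(-2.00) = 0.0228; rank = round(1000 × 0.0228) = 23; θ*₍23₎ = 1.012.
Upper: z₀ + z₂ = 1.862; 1 − a(z₀+z₂) = 0.9255; argument = 1.9138 → 1.91; α₂ = 0.9719; rank = 972; θ*₍972₎ = 1.426.

(1.012, 1.426)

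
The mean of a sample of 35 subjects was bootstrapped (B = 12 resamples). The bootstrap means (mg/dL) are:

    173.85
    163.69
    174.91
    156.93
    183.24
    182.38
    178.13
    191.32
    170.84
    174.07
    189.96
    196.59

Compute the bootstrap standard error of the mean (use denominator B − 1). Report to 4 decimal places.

SE* = 11.5006

Bootstrap SE is the standard deviation of the 12 replicate means.
Mean of replicates: (173.85 + 163.69 + 174.91 + 156.93 + 183.24 + 182.38 + 178.13 + 191.32 + 170.84 + 174.07 + 189.96 + 196.59) / 12 = 2135.91000 / 12 = 177.99250
Sum of squared deviations: (−4.14250)² + (−14.30250)² + (−3.08250)² + (−21.06250)² + (+5.24750)² + (+4.38750)² + (+0.13750)² + (+13.32750)² + (−7.15250)² + (−3.92250)² + (+11.96750)² + (+18.59750)² = 1454.91242
Variance = 1454.91242 / 11 = 132.26477
SE* = √132.26477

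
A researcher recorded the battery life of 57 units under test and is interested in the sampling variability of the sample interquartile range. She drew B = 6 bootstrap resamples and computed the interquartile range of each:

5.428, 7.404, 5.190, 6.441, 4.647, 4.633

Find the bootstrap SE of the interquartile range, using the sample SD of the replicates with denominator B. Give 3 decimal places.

Bootstrap SE is the standard deviation of the 6 replicate interquartile ranges.
Mean of replicates: (5.428 + 7.404 + 5.190 + 6.441 + 4.647 + 4.633) / 6 = 33.7430 / 6 = 5.6238
Sum of squared deviations: (−0.1958)² + (+1.7802)² + (−0.4338)² + (+0.8172)² + (−0.9768)² + (−0.9908)² = 5.9993
Variance = 5.9993 / 6 = 0.9999
SE* = √0.9999

SE* = 1.000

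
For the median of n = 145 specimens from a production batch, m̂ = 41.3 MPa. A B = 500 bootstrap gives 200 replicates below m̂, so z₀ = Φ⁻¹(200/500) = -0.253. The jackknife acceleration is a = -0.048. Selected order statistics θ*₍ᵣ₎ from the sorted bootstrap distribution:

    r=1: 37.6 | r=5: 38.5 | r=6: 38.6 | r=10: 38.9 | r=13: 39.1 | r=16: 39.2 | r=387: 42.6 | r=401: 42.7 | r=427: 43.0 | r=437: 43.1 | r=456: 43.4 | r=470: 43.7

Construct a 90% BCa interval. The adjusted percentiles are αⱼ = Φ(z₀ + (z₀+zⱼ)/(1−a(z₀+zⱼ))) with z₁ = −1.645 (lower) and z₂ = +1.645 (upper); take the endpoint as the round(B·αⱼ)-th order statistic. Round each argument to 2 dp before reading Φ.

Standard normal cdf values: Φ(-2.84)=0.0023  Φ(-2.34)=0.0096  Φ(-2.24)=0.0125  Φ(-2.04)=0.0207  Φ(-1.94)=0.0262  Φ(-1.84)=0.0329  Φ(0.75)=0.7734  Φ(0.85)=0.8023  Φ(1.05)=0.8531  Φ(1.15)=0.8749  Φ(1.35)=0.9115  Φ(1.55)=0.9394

(38.5, 43.0)

Lower: z₀ + z₁ = -0.253 + (-1.645) = -1.898; 1 − a(z₀+z₁) = 1 − (-0.048)(-1.898) = 0.9089; argument = -0.253 + (-1.898)/0.9089 = -2.3412 → -2.34.
α₁ = Φ(-2.34) = 0.0096; rank = round(500 × 0.0096) = 5; θ*₍5₎ = 38.5.
Upper: z₀ + z₂ = 1.392; 1 − a(z₀+z₂) = 1.0668; argument = 1.0518 → 1.05; α₂ = 0.8531; rank = 427; θ*₍427₎ = 43.0.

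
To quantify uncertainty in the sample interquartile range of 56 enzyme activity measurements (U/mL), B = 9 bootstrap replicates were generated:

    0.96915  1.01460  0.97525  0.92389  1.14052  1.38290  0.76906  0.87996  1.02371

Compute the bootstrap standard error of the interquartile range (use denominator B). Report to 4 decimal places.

Bootstrap SE is the standard deviation of the 9 replicate interquartile ranges.
Mean of replicates: (0.96915 + 1.01460 + 0.97525 + 0.92389 + 1.14052 + 1.38290 + 0.76906 + 0.87996 + 1.02371) / 9 = 9.079040 / 9 = 1.008782
Sum of squared deviations: (−0.039632)² + (+0.005818)² + (−0.033532)² + (−0.084892)² + (+0.131738)² + (+0.374118)² + (−0.239722)² + (−0.128822)² + (+0.014928)² = 0.241539
Variance = 0.241539 / 9 = 0.026838
SE* = √0.026838

SE* = 0.1638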